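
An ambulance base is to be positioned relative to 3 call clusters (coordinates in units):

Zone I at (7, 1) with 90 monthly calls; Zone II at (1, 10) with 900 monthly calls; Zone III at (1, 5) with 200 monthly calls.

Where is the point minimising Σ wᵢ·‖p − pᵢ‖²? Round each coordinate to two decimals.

(1.45, 8.48)

The minimiser of Σwᵢ‖p−pᵢ‖² is the weighted centroid p* = (Σwᵢpᵢ)/(Σwᵢ).
Σwᵢ = 1190.
Σwᵢxᵢ = 90·7 + 900·1 + 200·1 = 1730.
Σwᵢyᵢ = 90·1 + 900·10 + 200·5 = 10090.
x* = 1730/1190 = 1.45, y* = 10090/1190 = 8.48.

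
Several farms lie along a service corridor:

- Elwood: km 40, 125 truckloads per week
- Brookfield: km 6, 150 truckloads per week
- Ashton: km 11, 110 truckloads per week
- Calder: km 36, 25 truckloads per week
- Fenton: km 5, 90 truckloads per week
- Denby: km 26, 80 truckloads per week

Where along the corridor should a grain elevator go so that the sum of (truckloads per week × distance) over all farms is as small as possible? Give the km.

x = 11

For a sum of weighted absolute distances on a line, the optimum is the weighted median (not the mean). Total weight W = 580; half-weight = 290.
Sort by position and accumulate weight:
  km 5 (Fenton, w=90) → cum 90
  km 6 (Brookfield, w=150) → cum 240
  km 11 (Ashton, w=110) → cum 350  ≥ 290 → median here
  km 26 (Denby, w=80) → cum 430
  km 36 (Calder, w=25) → cum 455
  km 40 (Elwood, w=125) → cum 580
Optimal location: km 11.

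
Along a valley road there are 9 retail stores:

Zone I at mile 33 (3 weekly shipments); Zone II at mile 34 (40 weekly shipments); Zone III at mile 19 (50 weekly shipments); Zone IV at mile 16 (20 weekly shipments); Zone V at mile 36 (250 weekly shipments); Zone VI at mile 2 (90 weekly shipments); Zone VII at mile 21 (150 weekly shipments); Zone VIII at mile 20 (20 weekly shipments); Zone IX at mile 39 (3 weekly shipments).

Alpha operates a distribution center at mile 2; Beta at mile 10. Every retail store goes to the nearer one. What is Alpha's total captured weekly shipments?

90

The indifferent point is the midpoint (2+10)/2 = 6; retail stores left of it (closer to Alpha at 2) go to Alpha, those right go to Beta.
  Zone VI at 2 (w=90) → Alpha
  Zone IV at 16 (w=20) → Beta
  Zone III at 19 (w=50) → Beta
  Zone VIII at 20 (w=20) → Beta
  Zone VII at 21 (w=150) → Beta
  Zone I at 33 (w=3) → Beta
  Zone II at 34 (w=40) → Beta
  Zone V at 36 (w=250) → Beta
  Zone IX at 39 (w=3) → Beta
Alpha captures 90; Beta captures 536.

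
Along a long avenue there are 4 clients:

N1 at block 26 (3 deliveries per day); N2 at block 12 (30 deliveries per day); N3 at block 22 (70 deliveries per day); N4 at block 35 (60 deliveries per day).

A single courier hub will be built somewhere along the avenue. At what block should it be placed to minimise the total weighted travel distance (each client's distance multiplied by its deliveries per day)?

For a sum of weighted absolute distances on a line, the optimum is the weighted median (not the mean). Total weight W = 163; half-weight = 81.5.
Sort by position and accumulate weight:
  block 12 (N2, w=30) → cum 30
  block 22 (N3, w=70) → cum 100  ≥ 81.5 → median here
  block 26 (N1, w=3) → cum 103
  block 35 (N4, w=60) → cum 163
Optimal location: block 22.

x = 22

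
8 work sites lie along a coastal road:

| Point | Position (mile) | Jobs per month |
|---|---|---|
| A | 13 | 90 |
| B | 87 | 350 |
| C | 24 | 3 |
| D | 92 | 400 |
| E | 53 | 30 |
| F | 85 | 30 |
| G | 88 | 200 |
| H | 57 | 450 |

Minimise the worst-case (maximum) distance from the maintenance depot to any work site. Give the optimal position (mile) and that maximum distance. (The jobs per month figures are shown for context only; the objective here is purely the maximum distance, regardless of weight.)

location 52.5, max distance 39.5

The 1-center on a line is the midpoint of the two extreme points: leftmost at 13, rightmost at 92.
Optimal location = (13 + 92)/2 = 52.5; maximum distance = (92 − 13)/2 = 39.5.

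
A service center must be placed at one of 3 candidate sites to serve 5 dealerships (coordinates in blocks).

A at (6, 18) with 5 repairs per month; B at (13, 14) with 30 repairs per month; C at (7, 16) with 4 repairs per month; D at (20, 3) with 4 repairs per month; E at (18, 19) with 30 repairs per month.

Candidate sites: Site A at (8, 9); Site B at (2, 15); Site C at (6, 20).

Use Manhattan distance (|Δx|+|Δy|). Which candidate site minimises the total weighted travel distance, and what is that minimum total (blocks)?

Site C, total 934 blocks

Total weighted distance at each candidate:
  Site A (8, 9): total = 1059
  Site B (2, 15): total = 1139
  Site C (6, 20): total = 934
Minimum is at Site C with total 934 blocks.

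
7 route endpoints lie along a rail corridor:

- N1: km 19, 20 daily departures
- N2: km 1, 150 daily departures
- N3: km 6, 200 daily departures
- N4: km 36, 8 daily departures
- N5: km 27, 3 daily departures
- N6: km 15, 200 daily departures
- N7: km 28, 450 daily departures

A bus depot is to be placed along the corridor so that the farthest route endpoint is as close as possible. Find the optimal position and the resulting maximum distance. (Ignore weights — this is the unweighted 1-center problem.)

location 18.5, max distance 17.5

The 1-center on a line is the midpoint of the two extreme points: leftmost at 1, rightmost at 36.
Optimal location = (1 + 36)/2 = 18.5; maximum distance = (36 − 1)/2 = 17.5.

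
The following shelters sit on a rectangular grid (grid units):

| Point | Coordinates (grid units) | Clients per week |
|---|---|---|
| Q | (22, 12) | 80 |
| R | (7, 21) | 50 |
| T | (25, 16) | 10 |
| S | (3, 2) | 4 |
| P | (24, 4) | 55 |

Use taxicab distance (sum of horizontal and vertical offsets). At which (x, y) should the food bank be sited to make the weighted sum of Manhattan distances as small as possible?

Manhattan distance separates: Σwᵢ(|x−xᵢ|+|y−yᵢ|) = Σwᵢ|x−xᵢ| + Σwᵢ|y−yᵢ|, so x and y are optimised independently as 1-D weighted medians.
Total weight W = 199; half = 99.5.
x-coordinate, sorted with cumulative weight:
  x=3 (S, w=4) cum 4
  x=7 (R, w=50) cum 54
  x=22 (Q, w=80) cum 134  ← median
  x=24 (P, w=55) cum 189
  x=25 (T, w=10) cum 199
⇒ x* = 22
y-coordinate, sorted with cumulative weight:
  y=2 (S, w=4) cum 4
  y=4 (P, w=55) cum 59
  y=12 (Q, w=80) cum 139  ← median
  y=16 (T, w=10) cum 149
  y=21 (R, w=50) cum 199
⇒ y* = 12

(22, 12)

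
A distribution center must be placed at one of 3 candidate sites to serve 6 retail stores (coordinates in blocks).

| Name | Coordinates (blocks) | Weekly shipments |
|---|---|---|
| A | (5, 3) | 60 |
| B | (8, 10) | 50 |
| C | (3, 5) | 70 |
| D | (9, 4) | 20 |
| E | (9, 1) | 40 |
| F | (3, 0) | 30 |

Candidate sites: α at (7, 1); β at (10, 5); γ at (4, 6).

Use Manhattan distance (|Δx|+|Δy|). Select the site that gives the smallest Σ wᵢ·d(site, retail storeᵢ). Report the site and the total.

Total weighted distance at each candidate:
  α (7, 1): total = 1630
  β (10, 5): total = 1860
  γ (4, 6): total = 1530
Minimum is at γ with total 1530 blocks.

γ, total 1530 blocks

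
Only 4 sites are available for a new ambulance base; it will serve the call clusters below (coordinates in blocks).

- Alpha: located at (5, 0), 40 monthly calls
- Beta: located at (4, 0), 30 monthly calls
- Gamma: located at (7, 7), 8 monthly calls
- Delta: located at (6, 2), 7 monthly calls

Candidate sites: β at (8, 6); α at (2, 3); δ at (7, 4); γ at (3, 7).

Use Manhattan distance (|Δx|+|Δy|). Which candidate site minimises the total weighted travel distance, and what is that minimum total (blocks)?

Total weighted distance at each candidate:
  β (8, 6): total = 718
  α (2, 3): total = 497
  δ (7, 4): total = 495
  γ (3, 7): total = 688
Minimum is at δ with total 495 blocks.

δ, total 495 blocks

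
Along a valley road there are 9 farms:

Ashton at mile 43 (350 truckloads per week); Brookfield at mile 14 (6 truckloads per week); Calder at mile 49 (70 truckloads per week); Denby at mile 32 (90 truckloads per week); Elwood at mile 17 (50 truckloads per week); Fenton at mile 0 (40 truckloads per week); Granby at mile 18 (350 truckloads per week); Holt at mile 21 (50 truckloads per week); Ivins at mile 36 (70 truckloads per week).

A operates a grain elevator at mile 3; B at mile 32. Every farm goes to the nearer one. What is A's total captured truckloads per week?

96

The indifferent point is the midpoint (3+32)/2 = 17.5; farms left of it (closer to A at 3) go to A, those right go to B.
  Fenton at 0 (w=40) → A
  Brookfield at 14 (w=6) → A
  Elwood at 17 (w=50) → A
  Granby at 18 (w=350) → B
  Holt at 21 (w=50) → B
  Denby at 32 (w=90) → B
  Ivins at 36 (w=70) → B
  Ashton at 43 (w=350) → B
  Calder at 49 (w=70) → B
A captures 96; B captures 980.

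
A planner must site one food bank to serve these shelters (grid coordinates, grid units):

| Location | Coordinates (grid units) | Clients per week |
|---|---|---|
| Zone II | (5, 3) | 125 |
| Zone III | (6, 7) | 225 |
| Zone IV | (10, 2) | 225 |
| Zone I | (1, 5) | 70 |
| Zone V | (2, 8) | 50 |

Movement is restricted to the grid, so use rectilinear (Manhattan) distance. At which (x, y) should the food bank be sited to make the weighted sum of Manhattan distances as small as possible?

(6, 3)

Manhattan distance separates: Σwᵢ(|x−xᵢ|+|y−yᵢ|) = Σwᵢ|x−xᵢ| + Σwᵢ|y−yᵢ|, so x and y are optimised independently as 1-D weighted medians.
Total weight W = 695; half = 347.5.
x-coordinate, sorted with cumulative weight:
  x=1 (Zone I, w=70) cum 70
  x=2 (Zone V, w=50) cum 120
  x=5 (Zone II, w=125) cum 245
  x=6 (Zone III, w=225) cum 470  ← median
  x=10 (Zone IV, w=225) cum 695
⇒ x* = 6
y-coordinate, sorted with cumulative weight:
  y=2 (Zone IV, w=225) cum 225
  y=3 (Zone II, w=125) cum 350  ← median
  y=5 (Zone I, w=70) cum 420
  y=7 (Zone III, w=225) cum 645
  y=8 (Zone V, w=50) cum 695
⇒ y* = 3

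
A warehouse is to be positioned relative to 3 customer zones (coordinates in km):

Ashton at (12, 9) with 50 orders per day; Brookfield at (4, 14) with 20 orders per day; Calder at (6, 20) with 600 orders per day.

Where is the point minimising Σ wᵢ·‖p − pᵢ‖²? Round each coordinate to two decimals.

(6.39, 19.00)

The minimiser of Σwᵢ‖p−pᵢ‖² is the weighted centroid p* = (Σwᵢpᵢ)/(Σwᵢ).
Σwᵢ = 670.
Σwᵢxᵢ = 50·12 + 20·4 + 600·6 = 4280.
Σwᵢyᵢ = 50·9 + 20·14 + 600·20 = 12730.
x* = 4280/670 = 6.39, y* = 12730/670 = 19.00.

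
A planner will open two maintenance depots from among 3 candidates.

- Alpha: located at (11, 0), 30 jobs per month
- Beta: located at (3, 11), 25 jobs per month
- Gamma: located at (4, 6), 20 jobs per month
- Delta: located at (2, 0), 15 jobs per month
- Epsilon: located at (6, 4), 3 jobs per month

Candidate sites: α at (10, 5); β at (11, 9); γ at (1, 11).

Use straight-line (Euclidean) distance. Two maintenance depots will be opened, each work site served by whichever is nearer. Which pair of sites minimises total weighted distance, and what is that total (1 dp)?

{α, γ}, total 473.5

Evaluate every pair (each demand assigned to the nearer of the two):
  {α, γ}: total = 473.5
  {β, γ}: total = 623.5
  {α, β}: total = 634.7
Best pair: {α, γ} with total 473.5.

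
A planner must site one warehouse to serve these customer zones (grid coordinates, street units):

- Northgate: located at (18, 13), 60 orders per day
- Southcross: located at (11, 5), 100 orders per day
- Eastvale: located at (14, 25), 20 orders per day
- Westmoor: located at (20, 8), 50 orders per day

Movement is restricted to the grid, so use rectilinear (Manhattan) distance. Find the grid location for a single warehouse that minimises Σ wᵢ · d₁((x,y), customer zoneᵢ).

(14, 8)

Manhattan distance separates: Σwᵢ(|x−xᵢ|+|y−yᵢ|) = Σwᵢ|x−xᵢ| + Σwᵢ|y−yᵢ|, so x and y are optimised independently as 1-D weighted medians.
Total weight W = 230; half = 115.
x-coordinate, sorted with cumulative weight:
  x=11 (Southcross, w=100) cum 100
  x=14 (Eastvale, w=20) cum 120  ← median
  x=18 (Northgate, w=60) cum 180
  x=20 (Westmoor, w=50) cum 230
⇒ x* = 14
y-coordinate, sorted with cumulative weight:
  y=5 (Southcross, w=100) cum 100
  y=8 (Westmoor, w=50) cum 150  ← median
  y=13 (Northgate, w=60) cum 210
  y=25 (Eastvale, w=20) cum 230
⇒ y* = 8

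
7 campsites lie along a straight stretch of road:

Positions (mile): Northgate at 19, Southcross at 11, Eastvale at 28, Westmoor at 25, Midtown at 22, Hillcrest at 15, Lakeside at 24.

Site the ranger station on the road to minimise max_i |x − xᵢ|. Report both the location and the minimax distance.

location 19.5, max distance 8.5

The 1-center on a line is the midpoint of the two extreme points: leftmost at 11, rightmost at 28.
Optimal location = (11 + 28)/2 = 19.5; maximum distance = (28 − 11)/2 = 8.5.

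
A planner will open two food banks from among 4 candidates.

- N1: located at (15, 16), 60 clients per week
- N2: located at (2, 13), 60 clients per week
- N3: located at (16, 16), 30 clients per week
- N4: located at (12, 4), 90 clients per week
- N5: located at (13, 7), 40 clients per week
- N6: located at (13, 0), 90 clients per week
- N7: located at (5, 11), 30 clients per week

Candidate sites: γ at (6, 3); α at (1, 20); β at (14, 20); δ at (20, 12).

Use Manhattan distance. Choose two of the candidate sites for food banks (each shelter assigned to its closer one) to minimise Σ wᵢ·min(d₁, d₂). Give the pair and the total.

Evaluate every pair (each demand assigned to the nearer of the two):
  {γ, β}: total = 3560
  {γ, δ}: total = 3860
  {γ, α}: total = 4370
  {α, δ}: total = 5280
  {α, β}: total = 5420
  {β, δ}: total = 5730
Best pair: {γ, β} with total 3560.

{γ, β}, total 3560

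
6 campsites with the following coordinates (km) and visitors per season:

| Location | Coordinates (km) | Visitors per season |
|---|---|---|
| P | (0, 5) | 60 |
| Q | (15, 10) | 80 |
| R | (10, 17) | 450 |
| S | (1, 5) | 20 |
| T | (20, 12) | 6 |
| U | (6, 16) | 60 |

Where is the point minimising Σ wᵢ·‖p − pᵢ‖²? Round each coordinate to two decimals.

The minimiser of Σwᵢ‖p−pᵢ‖² is the weighted centroid p* = (Σwᵢpᵢ)/(Σwᵢ).
Σwᵢ = 676.
Σwᵢxᵢ = 60·0 + 80·15 + 450·10 + 20·1 + 6·20 + 60·6 = 6200.
Σwᵢyᵢ = 60·5 + 80·10 + 450·17 + 20·5 + 6·12 + 60·16 = 9882.
x* = 6200/676 = 9.17, y* = 9882/676 = 14.62.

(9.17, 14.62)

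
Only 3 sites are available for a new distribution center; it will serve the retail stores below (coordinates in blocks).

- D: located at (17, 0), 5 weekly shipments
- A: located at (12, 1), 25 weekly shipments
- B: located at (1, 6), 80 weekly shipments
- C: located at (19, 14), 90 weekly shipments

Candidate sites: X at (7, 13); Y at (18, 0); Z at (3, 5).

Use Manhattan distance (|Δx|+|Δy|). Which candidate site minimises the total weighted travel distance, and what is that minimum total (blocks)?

X, total 2750 blocks

Total weighted distance at each candidate:
  X (7, 13): total = 2750
  Y (18, 0): total = 3370
  Z (3, 5): total = 2910
Minimum is at X with total 2750 blocks.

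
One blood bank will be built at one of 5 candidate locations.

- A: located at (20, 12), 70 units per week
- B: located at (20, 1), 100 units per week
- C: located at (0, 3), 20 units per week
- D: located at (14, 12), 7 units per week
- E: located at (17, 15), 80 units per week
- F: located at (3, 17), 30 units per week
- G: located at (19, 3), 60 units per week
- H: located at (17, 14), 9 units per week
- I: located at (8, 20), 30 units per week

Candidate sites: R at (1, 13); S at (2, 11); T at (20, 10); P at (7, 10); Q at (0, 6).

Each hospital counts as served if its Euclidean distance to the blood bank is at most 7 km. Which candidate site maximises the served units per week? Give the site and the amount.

Coverage radius r = 7 km; a point is covered iff (Δx)²+(Δy)² ≤ 7² = 49.
  R (1, 13): covers {F} → 30
  S (2, 11): covers {F} → 30
  T (20, 10): covers {A, D, E, H} → 166
  P (7, 10): covers {none} → 0
  Q (0, 6): covers {C} → 20
Maximum coverage at T: 166 units per week.

T, covering 166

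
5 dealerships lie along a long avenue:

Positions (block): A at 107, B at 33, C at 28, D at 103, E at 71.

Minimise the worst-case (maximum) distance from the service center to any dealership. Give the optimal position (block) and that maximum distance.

The 1-center on a line is the midpoint of the two extreme points: leftmost at 28, rightmost at 107.
Optimal location = (28 + 107)/2 = 67.5; maximum distance = (107 − 28)/2 = 39.5.

location 67.5, max distance 39.5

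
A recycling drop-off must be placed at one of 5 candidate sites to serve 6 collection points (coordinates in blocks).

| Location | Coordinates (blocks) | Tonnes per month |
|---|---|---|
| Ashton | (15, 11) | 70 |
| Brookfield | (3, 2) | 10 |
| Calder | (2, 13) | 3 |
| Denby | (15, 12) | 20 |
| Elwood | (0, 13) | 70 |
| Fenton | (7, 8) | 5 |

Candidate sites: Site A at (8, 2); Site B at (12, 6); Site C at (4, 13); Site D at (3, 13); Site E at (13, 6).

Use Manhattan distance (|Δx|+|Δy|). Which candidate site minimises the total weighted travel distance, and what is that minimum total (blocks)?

Total weighted distance at each candidate:
  Site A (8, 2): total = 2926
  Site B (12, 6): total = 2286
  Site C (4, 13): total = 1596
  Site D (3, 13): total = 1608
  Site E (13, 6): total = 2284
Minimum is at Site C with total 1596 blocks.

Site C, total 1596 blocks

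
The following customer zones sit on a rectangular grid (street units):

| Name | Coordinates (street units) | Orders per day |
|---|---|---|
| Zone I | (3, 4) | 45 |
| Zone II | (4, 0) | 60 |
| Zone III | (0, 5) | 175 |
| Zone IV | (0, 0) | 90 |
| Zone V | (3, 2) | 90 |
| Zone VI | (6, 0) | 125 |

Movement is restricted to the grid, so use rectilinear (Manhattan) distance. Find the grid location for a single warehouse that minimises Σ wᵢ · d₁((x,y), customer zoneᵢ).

Manhattan distance separates: Σwᵢ(|x−xᵢ|+|y−yᵢ|) = Σwᵢ|x−xᵢ| + Σwᵢ|y−yᵢ|, so x and y are optimised independently as 1-D weighted medians.
Total weight W = 585; half = 292.5.
x-coordinate, sorted with cumulative weight:
  x=0 (Zone III, w=175) cum 175
  x=0 (Zone IV, w=90) cum 265
  x=3 (Zone I, w=45) cum 310  ← median
  x=3 (Zone V, w=90) cum 400
  x=4 (Zone II, w=60) cum 460
  x=6 (Zone VI, w=125) cum 585
⇒ x* = 3
y-coordinate, sorted with cumulative weight:
  y=0 (Zone II, w=60) cum 60
  y=0 (Zone IV, w=90) cum 150
  y=0 (Zone VI, w=125) cum 275
  y=2 (Zone V, w=90) cum 365  ← median
  y=4 (Zone I, w=45) cum 410
  y=5 (Zone III, w=175) cum 585
⇒ y* = 2

(3, 2)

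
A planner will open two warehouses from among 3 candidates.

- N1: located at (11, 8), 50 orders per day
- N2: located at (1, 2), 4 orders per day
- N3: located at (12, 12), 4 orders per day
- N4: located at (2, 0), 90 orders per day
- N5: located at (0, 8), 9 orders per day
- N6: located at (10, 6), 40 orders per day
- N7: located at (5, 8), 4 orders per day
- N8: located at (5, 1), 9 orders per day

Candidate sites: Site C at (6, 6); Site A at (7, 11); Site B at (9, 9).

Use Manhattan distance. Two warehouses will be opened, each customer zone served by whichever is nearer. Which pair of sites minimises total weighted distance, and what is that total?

Evaluate every pair (each demand assigned to the nearer of the two):
  {Site C, Site B}: total = 1408
  {Site C, Site A}: total = 1608
  {Site A, Site B}: total = 2052
Best pair: {Site C, Site B} with total 1408.

{Site C, Site B}, total 1408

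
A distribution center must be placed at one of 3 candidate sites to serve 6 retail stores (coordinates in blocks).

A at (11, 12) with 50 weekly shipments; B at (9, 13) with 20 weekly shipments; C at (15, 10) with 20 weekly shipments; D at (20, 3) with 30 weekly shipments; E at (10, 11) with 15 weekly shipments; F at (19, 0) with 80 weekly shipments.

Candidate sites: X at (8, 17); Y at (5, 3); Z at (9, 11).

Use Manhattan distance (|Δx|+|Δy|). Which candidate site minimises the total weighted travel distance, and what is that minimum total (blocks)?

Total weighted distance at each candidate:
  X (8, 17): total = 3920
  Y (5, 3): total = 3375
  Z (9, 11): total = 2595
Minimum is at Z with total 2595 blocks.

Z, total 2595 blocks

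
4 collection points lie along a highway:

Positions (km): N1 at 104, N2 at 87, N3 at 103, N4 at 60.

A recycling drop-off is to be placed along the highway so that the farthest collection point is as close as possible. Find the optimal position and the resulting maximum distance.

location 82, max distance 22

The 1-center on a line is the midpoint of the two extreme points: leftmost at 60, rightmost at 104.
Optimal location = (60 + 104)/2 = 82; maximum distance = (104 − 60)/2 = 22.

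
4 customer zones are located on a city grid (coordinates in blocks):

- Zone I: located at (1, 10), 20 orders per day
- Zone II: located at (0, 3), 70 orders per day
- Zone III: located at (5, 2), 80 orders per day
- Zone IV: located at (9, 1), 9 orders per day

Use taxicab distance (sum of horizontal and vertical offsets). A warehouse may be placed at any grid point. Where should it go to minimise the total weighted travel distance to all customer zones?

Manhattan distance separates: Σwᵢ(|x−xᵢ|+|y−yᵢ|) = Σwᵢ|x−xᵢ| + Σwᵢ|y−yᵢ|, so x and y are optimised independently as 1-D weighted medians.
Total weight W = 179; half = 89.5.
x-coordinate, sorted with cumulative weight:
  x=0 (Zone II, w=70) cum 70
  x=1 (Zone I, w=20) cum 90  ← median
  x=5 (Zone III, w=80) cum 170
  x=9 (Zone IV, w=9) cum 179
⇒ x* = 1
y-coordinate, sorted with cumulative weight:
  y=1 (Zone IV, w=9) cum 9
  y=2 (Zone III, w=80) cum 89
  y=3 (Zone II, w=70) cum 159  ← median
  y=10 (Zone I, w=20) cum 179
⇒ y* = 3

(1, 3)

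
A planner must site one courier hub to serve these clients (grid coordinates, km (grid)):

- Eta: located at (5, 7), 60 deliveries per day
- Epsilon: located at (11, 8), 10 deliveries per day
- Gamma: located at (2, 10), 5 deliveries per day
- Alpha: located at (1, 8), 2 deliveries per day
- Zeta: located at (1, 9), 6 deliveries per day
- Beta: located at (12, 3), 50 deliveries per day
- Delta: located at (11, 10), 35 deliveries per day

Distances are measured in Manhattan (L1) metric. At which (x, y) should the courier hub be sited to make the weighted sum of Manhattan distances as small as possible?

Manhattan distance separates: Σwᵢ(|x−xᵢ|+|y−yᵢ|) = Σwᵢ|x−xᵢ| + Σwᵢ|y−yᵢ|, so x and y are optimised independently as 1-D weighted medians.
Total weight W = 168; half = 84.
x-coordinate, sorted with cumulative weight:
  x=1 (Alpha, w=2) cum 2
  x=1 (Zeta, w=6) cum 8
  x=2 (Gamma, w=5) cum 13
  x=5 (Eta, w=60) cum 73
  x=11 (Epsilon, w=10) cum 83
  x=11 (Delta, w=35) cum 118  ← median
  x=12 (Beta, w=50) cum 168
⇒ x* = 11
y-coordinate, sorted with cumulative weight:
  y=3 (Beta, w=50) cum 50
  y=7 (Eta, w=60) cum 110  ← median
  y=8 (Epsilon, w=10) cum 120
  y=8 (Alpha, w=2) cum 122
  y=9 (Zeta, w=6) cum 128
  y=10 (Gamma, w=5) cum 133
  y=10 (Delta, w=35) cum 168
⇒ y* = 7

(11, 7)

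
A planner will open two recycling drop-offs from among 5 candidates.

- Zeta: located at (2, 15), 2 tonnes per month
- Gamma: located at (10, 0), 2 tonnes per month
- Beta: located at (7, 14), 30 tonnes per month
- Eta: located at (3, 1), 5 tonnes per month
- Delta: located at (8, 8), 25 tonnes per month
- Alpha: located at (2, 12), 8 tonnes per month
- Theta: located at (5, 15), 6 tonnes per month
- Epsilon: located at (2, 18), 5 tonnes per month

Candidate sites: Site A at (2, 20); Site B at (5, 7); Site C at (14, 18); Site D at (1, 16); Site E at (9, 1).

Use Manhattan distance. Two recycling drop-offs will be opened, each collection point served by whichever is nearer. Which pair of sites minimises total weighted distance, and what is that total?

Evaluate every pair (each demand assigned to the nearer of the two):
  {Site B, Site D}: total = 493
  {Site D, Site E}: total = 563
  {Site A, Site B}: total = 566
  {Site B, Site E}: total = 608
  {Site B, Site C}: total = 628
  {Site A, Site E}: total = 696
  {Site C, Site D}: total = 833
  {Site A, Site D}: total = 834
  {Site C, Site E}: total = 870
  {Site A, Site C}: total = 1006
Best pair: {Site B, Site D} with total 493.

{Site B, Site D}, total 493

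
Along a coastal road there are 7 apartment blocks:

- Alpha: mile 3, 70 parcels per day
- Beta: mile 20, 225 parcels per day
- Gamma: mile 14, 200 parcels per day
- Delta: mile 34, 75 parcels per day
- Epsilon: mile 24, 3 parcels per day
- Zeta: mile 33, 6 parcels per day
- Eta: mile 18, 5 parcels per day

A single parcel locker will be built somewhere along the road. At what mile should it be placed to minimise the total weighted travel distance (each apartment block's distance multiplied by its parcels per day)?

For a sum of weighted absolute distances on a line, the optimum is the weighted median (not the mean). Total weight W = 584; half-weight = 292.
Sort by position and accumulate weight:
  mile 3 (Alpha, w=70) → cum 70
  mile 14 (Gamma, w=200) → cum 270
  mile 18 (Eta, w=5) → cum 275
  mile 20 (Beta, w=225) → cum 500  ≥ 292 → median here
  mile 24 (Epsilon, w=3) → cum 503
  mile 33 (Zeta, w=6) → cum 509
  mile 34 (Delta, w=75) → cum 584
Optimal location: mile 20.

x = 20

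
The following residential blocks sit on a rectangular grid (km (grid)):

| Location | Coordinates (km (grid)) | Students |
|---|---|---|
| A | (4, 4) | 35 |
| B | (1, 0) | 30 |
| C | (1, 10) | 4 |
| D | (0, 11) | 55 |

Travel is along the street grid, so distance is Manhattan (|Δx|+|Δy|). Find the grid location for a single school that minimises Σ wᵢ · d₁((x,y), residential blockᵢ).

Manhattan distance separates: Σwᵢ(|x−xᵢ|+|y−yᵢ|) = Σwᵢ|x−xᵢ| + Σwᵢ|y−yᵢ|, so x and y are optimised independently as 1-D weighted medians.
Total weight W = 124; half = 62.
x-coordinate, sorted with cumulative weight:
  x=0 (D, w=55) cum 55
  x=1 (B, w=30) cum 85  ← median
  x=1 (C, w=4) cum 89
  x=4 (A, w=35) cum 124
⇒ x* = 1
y-coordinate, sorted with cumulative weight:
  y=0 (B, w=30) cum 30
  y=4 (A, w=35) cum 65  ← median
  y=10 (C, w=4) cum 69
  y=11 (D, w=55) cum 124
⇒ y* = 4

(1, 4)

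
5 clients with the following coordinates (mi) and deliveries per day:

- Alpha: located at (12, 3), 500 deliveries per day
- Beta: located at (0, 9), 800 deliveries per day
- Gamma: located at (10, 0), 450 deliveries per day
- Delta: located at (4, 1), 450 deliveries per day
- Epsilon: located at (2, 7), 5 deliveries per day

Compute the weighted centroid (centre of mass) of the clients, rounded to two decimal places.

(5.58, 4.17)

The minimiser of Σwᵢ‖p−pᵢ‖² is the weighted centroid p* = (Σwᵢpᵢ)/(Σwᵢ).
Σwᵢ = 2205.
Σwᵢxᵢ = 500·12 + 800·0 + 450·10 + 450·4 + 5·2 = 12310.
Σwᵢyᵢ = 500·3 + 800·9 + 450·0 + 450·1 + 5·7 = 9185.
x* = 12310/2205 = 5.58, y* = 9185/2205 = 4.17.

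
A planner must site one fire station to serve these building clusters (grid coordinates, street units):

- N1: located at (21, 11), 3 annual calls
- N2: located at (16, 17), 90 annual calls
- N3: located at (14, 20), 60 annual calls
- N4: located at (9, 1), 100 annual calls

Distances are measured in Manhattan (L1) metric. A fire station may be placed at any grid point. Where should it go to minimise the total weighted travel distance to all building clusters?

Manhattan distance separates: Σwᵢ(|x−xᵢ|+|y−yᵢ|) = Σwᵢ|x−xᵢ| + Σwᵢ|y−yᵢ|, so x and y are optimised independently as 1-D weighted medians.
Total weight W = 253; half = 126.5.
x-coordinate, sorted with cumulative weight:
  x=9 (N4, w=100) cum 100
  x=14 (N3, w=60) cum 160  ← median
  x=16 (N2, w=90) cum 250
  x=21 (N1, w=3) cum 253
⇒ x* = 14
y-coordinate, sorted with cumulative weight:
  y=1 (N4, w=100) cum 100
  y=11 (N1, w=3) cum 103
  y=17 (N2, w=90) cum 193  ← median
  y=20 (N3, w=60) cum 253
⇒ y* = 17

(14, 17)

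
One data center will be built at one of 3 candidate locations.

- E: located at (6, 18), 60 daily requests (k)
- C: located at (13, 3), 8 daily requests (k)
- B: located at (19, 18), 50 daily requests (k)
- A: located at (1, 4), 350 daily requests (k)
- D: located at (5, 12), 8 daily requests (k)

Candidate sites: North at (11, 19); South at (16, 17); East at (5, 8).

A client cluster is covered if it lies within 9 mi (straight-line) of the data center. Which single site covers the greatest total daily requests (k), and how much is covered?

East, covering 358

Coverage radius r = 9 mi; a point is covered iff (Δx)²+(Δy)² ≤ 9² = 81.
  North (11, 19): covers {E, B} → 110
  South (16, 17): covers {B} → 50
  East (5, 8): covers {A, D} → 358
Maximum coverage at East: 358 daily requests (k).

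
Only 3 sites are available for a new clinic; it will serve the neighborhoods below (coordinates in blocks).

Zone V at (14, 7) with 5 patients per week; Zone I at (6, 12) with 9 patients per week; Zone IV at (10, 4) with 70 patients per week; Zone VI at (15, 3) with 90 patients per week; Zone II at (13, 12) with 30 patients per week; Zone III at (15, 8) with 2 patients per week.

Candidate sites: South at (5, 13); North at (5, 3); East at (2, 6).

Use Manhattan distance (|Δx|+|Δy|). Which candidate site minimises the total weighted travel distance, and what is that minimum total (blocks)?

North, total 2015 blocks

Total weighted distance at each candidate:
  South (5, 13): total = 3173
  North (5, 3): total = 2015
  East (2, 6): total = 2835
Minimum is at North with total 2015 blocks.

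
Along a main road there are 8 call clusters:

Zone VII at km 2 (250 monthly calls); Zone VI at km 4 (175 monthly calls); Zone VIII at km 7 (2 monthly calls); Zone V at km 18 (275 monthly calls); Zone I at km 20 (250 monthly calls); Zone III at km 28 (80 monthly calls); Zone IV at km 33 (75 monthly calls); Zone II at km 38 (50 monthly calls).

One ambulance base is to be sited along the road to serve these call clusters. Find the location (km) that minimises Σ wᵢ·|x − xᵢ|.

x = 18

For a sum of weighted absolute distances on a line, the optimum is the weighted median (not the mean). Total weight W = 1157; half-weight = 578.5.
Sort by position and accumulate weight:
  km 2 (Zone VII, w=250) → cum 250
  km 4 (Zone VI, w=175) → cum 425
  km 7 (Zone VIII, w=2) → cum 427
  km 18 (Zone V, w=275) → cum 702  ≥ 578.5 → median here
  km 20 (Zone I, w=250) → cum 952
  km 28 (Zone III, w=80) → cum 1032
  km 33 (Zone IV, w=75) → cum 1107
  km 38 (Zone II, w=50) → cum 1157
Optimal location: km 18.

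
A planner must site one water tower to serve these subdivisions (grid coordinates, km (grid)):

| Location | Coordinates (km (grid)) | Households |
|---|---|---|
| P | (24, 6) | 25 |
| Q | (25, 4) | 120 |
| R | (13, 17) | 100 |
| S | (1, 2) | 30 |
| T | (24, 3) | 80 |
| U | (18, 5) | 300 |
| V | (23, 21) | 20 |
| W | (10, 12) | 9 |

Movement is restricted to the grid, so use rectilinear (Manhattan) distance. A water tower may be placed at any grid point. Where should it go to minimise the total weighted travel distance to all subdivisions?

Manhattan distance separates: Σwᵢ(|x−xᵢ|+|y−yᵢ|) = Σwᵢ|x−xᵢ| + Σwᵢ|y−yᵢ|, so x and y are optimised independently as 1-D weighted medians.
Total weight W = 684; half = 342.
x-coordinate, sorted with cumulative weight:
  x=1 (S, w=30) cum 30
  x=10 (W, w=9) cum 39
  x=13 (R, w=100) cum 139
  x=18 (U, w=300) cum 439  ← median
  x=23 (V, w=20) cum 459
  x=24 (P, w=25) cum 484
  x=24 (T, w=80) cum 564
  x=25 (Q, w=120) cum 684
⇒ x* = 18
y-coordinate, sorted with cumulative weight:
  y=2 (S, w=30) cum 30
  y=3 (T, w=80) cum 110
  y=4 (Q, w=120) cum 230
  y=5 (U, w=300) cum 530  ← median
  y=6 (P, w=25) cum 555
  y=12 (W, w=9) cum 564
  y=17 (R, w=100) cum 664
  y=21 (V, w=20) cum 684
⇒ y* = 5

(18, 5)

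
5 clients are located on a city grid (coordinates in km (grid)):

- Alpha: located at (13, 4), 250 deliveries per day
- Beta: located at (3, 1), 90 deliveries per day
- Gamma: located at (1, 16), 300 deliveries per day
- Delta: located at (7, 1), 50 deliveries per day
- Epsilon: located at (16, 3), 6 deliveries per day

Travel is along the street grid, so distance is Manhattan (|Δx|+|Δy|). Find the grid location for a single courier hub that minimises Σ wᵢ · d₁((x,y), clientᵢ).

(3, 4)

Manhattan distance separates: Σwᵢ(|x−xᵢ|+|y−yᵢ|) = Σwᵢ|x−xᵢ| + Σwᵢ|y−yᵢ|, so x and y are optimised independently as 1-D weighted medians.
Total weight W = 696; half = 348.
x-coordinate, sorted with cumulative weight:
  x=1 (Gamma, w=300) cum 300
  x=3 (Beta, w=90) cum 390  ← median
  x=7 (Delta, w=50) cum 440
  x=13 (Alpha, w=250) cum 690
  x=16 (Epsilon, w=6) cum 696
⇒ x* = 3
y-coordinate, sorted with cumulative weight:
  y=1 (Beta, w=90) cum 90
  y=1 (Delta, w=50) cum 140
  y=3 (Epsilon, w=6) cum 146
  y=4 (Alpha, w=250) cum 396  ← median
  y=16 (Gamma, w=300) cum 696
⇒ y* = 4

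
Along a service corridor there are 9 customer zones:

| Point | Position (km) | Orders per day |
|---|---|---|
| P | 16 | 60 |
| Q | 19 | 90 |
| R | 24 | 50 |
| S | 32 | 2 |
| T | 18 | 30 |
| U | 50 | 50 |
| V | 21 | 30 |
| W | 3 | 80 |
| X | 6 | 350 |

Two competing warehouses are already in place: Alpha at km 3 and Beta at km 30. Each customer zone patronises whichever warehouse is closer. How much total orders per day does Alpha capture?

490

The indifferent point is the midpoint (3+30)/2 = 16.5; customer zones left of it (closer to Alpha at 3) go to Alpha, those right go to Beta.
  W at 3 (w=80) → Alpha
  X at 6 (w=350) → Alpha
  P at 16 (w=60) → Alpha
  T at 18 (w=30) → Beta
  Q at 19 (w=90) → Beta
  V at 21 (w=30) → Beta
  R at 24 (w=50) → Beta
  S at 32 (w=2) → Beta
  U at 50 (w=50) → Beta
Alpha captures 490; Beta captures 252.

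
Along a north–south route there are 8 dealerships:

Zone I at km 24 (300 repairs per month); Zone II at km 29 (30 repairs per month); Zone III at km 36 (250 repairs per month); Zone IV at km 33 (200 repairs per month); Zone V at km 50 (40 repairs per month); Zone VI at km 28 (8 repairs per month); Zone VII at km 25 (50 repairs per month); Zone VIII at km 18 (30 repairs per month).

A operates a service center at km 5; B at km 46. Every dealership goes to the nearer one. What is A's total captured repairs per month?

380

The indifferent point is the midpoint (5+46)/2 = 25.5; dealerships left of it (closer to A at 5) go to A, those right go to B.
  Zone VIII at 18 (w=30) → A
  Zone I at 24 (w=300) → A
  Zone VII at 25 (w=50) → A
  Zone VI at 28 (w=8) → B
  Zone II at 29 (w=30) → B
  Zone IV at 33 (w=200) → B
  Zone III at 36 (w=250) → B
  Zone V at 50 (w=40) → B
A captures 380; B captures 528.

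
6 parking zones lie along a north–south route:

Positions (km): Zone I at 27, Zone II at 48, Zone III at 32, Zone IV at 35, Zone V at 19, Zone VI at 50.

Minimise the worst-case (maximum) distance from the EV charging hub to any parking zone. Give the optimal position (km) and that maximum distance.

The 1-center on a line is the midpoint of the two extreme points: leftmost at 19, rightmost at 50.
Optimal location = (19 + 50)/2 = 34.5; maximum distance = (50 − 19)/2 = 15.5.

location 34.5, max distance 15.5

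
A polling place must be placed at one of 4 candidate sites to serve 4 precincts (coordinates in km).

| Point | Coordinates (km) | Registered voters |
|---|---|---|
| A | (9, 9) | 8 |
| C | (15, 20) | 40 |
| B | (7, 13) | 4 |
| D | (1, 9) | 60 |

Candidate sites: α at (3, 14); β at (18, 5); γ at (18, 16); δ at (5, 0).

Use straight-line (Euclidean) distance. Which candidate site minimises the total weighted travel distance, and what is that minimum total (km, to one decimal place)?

α, total 938.7 km

Total weighted distance at each candidate:
  α (3, 14): total = 938.7
  β (18, 5): total = 1792.9
  γ (18, 16): total = 1439.9
  δ (5, 0): total = 1616.8
Minimum is at α with total 938.7 km.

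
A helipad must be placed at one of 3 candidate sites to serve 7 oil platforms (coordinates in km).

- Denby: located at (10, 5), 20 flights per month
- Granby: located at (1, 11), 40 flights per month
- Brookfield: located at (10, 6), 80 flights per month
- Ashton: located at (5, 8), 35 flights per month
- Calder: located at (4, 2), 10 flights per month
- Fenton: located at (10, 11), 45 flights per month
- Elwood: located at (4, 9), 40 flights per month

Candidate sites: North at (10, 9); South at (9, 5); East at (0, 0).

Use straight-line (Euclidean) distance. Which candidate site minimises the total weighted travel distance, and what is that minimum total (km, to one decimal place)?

Total weighted distance at each candidate:
  North (10, 9): total = 1289.4
  South (9, 5): total = 1296.3
  East (0, 0): total = 3036.2
Minimum is at North with total 1289.4 km.

North, total 1289.4 km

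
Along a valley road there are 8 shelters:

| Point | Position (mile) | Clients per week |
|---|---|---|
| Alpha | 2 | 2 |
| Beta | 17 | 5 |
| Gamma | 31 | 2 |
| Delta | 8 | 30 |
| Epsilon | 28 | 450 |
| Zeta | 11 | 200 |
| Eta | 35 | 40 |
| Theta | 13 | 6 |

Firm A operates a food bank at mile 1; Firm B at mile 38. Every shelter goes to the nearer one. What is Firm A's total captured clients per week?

243

The indifferent point is the midpoint (1+38)/2 = 19.5; shelters left of it (closer to Firm A at 1) go to Firm A, those right go to Firm B.
  Alpha at 2 (w=2) → Firm A
  Delta at 8 (w=30) → Firm A
  Zeta at 11 (w=200) → Firm A
  Theta at 13 (w=6) → Firm A
  Beta at 17 (w=5) → Firm A
  Epsilon at 28 (w=450) → Firm B
  Gamma at 31 (w=2) → Firm B
  Eta at 35 (w=40) → Firm B
Firm A captures 243; Firm B captures 492.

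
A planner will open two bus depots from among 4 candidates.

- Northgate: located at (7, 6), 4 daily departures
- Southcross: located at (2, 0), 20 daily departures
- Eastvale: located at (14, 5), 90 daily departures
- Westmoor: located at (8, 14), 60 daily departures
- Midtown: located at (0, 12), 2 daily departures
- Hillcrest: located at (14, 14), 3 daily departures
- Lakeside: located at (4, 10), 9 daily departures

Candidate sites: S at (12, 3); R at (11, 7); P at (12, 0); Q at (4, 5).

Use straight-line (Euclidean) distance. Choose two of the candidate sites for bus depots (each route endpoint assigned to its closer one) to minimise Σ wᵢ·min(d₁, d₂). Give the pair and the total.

{R, Q}, total 985.8

Evaluate every pair (each demand assigned to the nearer of the two):
  {R, Q}: total = 985.8
  {S, R}: total = 1052.4
  {S, Q}: total = 1060.5
  {R, P}: total = 1113.5
  {P, Q}: total = 1297.4
  {S, P}: total = 1339.4
Best pair: {R, Q} with total 985.8.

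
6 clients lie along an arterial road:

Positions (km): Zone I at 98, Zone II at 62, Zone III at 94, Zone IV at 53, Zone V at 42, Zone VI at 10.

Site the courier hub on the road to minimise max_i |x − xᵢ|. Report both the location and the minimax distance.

location 54, max distance 44

The 1-center on a line is the midpoint of the two extreme points: leftmost at 10, rightmost at 98.
Optimal location = (10 + 98)/2 = 54; maximum distance = (98 − 10)/2 = 44.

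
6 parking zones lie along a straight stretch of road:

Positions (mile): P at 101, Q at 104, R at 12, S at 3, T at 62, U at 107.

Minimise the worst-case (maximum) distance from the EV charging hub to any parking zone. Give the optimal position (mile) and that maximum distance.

location 55, max distance 52

The 1-center on a line is the midpoint of the two extreme points: leftmost at 3, rightmost at 107.
Optimal location = (3 + 107)/2 = 55; maximum distance = (107 − 3)/2 = 52.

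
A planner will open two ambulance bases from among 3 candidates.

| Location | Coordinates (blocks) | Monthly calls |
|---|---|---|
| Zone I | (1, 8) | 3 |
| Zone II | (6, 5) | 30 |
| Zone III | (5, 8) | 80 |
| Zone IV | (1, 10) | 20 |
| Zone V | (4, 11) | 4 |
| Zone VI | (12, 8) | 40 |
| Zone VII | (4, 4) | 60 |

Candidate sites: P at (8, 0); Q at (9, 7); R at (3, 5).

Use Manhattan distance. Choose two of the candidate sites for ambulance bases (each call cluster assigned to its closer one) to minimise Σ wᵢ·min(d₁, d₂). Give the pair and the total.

Evaluate every pair (each demand assigned to the nearer of the two):
  {Q, R}: total = 953
  {P, R}: total = 1273
  {P, Q}: total = 1473
Best pair: {Q, R} with total 953.

{Q, R}, total 953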